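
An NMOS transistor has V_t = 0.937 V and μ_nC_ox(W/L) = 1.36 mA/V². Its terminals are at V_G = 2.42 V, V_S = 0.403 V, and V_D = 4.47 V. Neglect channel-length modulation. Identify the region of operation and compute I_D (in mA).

V_GS = V_G − V_S = 2.42 − 0.403 = 2.02 V; V_DS = V_D − V_S = 4.47 − 0.403 = 4.07 V.
V_ov = V_GS − V_t = 2.02 − 0.937 = 1.08 V.
Since V_DS = 4.07 V ≥ V_ov = 1.08 V, the device is in saturation.
I_D = ½ k_n V_ov² = 0.5 × 1.36 × 1.08² = 0.793 mA.

Saturation; I_D = 0.793 mA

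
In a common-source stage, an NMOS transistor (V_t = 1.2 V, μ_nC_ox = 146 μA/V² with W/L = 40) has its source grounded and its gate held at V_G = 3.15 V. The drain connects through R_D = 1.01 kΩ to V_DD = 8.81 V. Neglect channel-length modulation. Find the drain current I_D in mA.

V_GS = V_G = 3.15 V, so V_ov = 3.15 − 1.2 = 1.95 V.
k_n = μ_nC_ox · (W/L) = 5.84 mA/V².
Assume saturation: I_D = ½ k_n V_ov² = 0.5 × 5.84 × 1.95² = 11.1 mA, giving V_DS = V_DD − I_D R_D = 8.81 − 11.1 × 1.01 = -2.4 V.
But -2.4 V < V_ov = 1.95 V, so the device is actually in triode.
In triode I_D = k_n[V_ov V_DS − ½ V_DS²] and I_D = (V_DD − V_DS)/R_D. Equating: 2.95 V_DS² − 12.5 V_DS + 8.81 = 0, giving V_DS = 0.893 V (the root below V_ov).
I_D = (8.81 − 0.893) / 1.01 = 7.84 mA.

I_D = 7.84 mA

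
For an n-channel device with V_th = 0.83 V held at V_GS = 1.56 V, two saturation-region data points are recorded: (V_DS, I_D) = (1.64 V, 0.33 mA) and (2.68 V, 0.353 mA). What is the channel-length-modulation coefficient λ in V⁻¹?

With V_GS fixed, I_D ∝ (1 + λ V_DS) in saturation, so I_D2/I_D1 = (1 + λ V_DS2)/(1 + λ V_DS1).
0.353/0.33 = 1.07 = (1 + 2.68 λ)/(1 + 1.64 λ).
Solving: λ (I_D1 V_DS2 − I_D2 V_DS1) = I_D2 − I_D1, so λ = (0.353 − 0.33) / (0.33 × 2.68 − 0.353 × 1.64) = 0.023 / 0.305 = 0.0753 V⁻¹.

λ = 0.0753 V⁻¹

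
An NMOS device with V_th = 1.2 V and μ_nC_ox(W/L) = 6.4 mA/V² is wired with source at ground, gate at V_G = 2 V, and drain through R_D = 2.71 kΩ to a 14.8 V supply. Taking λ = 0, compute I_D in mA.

I_D = 2.05 mA

V_GS = V_G = 2 V, so V_ov = 2 − 1.2 = 0.8 V.
Assume saturation: I_D = ½ k_n V_ov² = 0.5 × 6.4 × 0.8² = 2.05 mA, giving V_DS = V_DD − I_D R_D = 14.8 − 2.05 × 2.71 = 9.25 V.
V_DS = 9.25 V ≥ V_ov = 0.8 V, confirming saturation.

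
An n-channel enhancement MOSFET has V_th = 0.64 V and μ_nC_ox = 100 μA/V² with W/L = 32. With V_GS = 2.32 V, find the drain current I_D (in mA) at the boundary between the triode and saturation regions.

I_D = 4.52 mA

At the boundary V_DS = V_ov = V_GS − V_th = 2.32 − 0.64 = 1.68 V.
k_n = μ_nC_ox · (W/L) = 3.2 mA/V².
I_D = ½ k_n V_ov² = 0.5 × 3.2 × 1.68² = 4.52 mA.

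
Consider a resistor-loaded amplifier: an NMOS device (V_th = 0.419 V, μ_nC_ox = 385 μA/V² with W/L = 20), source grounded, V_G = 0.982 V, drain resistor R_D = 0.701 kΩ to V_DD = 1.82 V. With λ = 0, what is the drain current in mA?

I_D = 1.22 mA

V_GS = V_G = 0.982 V, so V_ov = 0.982 − 0.419 = 0.563 V.
k_n = μ_nC_ox · (W/L) = 7.7 mA/V².
Assume saturation: I_D = ½ k_n V_ov² = 0.5 × 7.7 × 0.563² = 1.22 mA, giving V_DS = V_DD − I_D R_D = 1.82 − 1.22 × 0.701 = 0.965 V.
V_DS = 0.965 V ≥ V_ov = 0.563 V, confirming saturation.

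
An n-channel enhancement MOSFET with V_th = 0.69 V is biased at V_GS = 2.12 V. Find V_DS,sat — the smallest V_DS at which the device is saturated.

The boundary between triode and saturation is V_DS = V_GS − V_th = V_ov.
V_ov = 2.12 − 0.69 = 1.43 V.

V_DS,sat = 1.43 V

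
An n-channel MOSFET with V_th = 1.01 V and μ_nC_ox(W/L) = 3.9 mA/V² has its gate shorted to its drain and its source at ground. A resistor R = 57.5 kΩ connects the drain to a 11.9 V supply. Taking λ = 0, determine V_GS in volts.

With gate tied to drain, V_GS = V_DS ≥ V_GS − V_th, so the device is in saturation.
KCL at the drain: ½ k_n (V_GS − V_th)² = (V_DD − V_GS)/R.
Let x = V_GS − 1.01. Then 112 x² + x − 10.89 = 0, giving x = 0.307 V (positive root), so V_GS = 1.32 V.
I_D = (V_DD − V_GS)/R = (11.9 − 1.32) / 57.5 = 0.184 mA.

V_GS = 1.32 V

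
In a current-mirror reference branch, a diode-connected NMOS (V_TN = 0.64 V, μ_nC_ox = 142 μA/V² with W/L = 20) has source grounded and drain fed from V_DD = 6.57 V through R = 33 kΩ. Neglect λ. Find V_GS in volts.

With gate tied to drain, V_GS = V_DS ≥ V_GS − V_TN, so the device is in saturation.
k_n = μ_nC_ox · (W/L) = 2.84 mA/V².
KCL at the drain: ½ k_n (V_GS − V_TN)² = (V_DD − V_GS)/R.
Let x = V_GS − 0.64. Then 46.9 x² + x − 5.93 = 0, giving x = 0.345 V (positive root), so V_GS = 0.985 V.
I_D = (V_DD − V_GS)/R = (6.57 − 0.985) / 33 = 0.169 mA.

V_GS = 0.985 V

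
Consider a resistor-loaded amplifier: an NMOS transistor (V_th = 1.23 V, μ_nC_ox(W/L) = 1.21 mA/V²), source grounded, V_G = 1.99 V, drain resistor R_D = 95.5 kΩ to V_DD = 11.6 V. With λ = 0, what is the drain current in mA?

I_D = 0.120 mA

V_GS = V_G = 1.99 V, so V_ov = 1.99 − 1.23 = 0.76 V.
Assume saturation: I_D = ½ k_n V_ov² = 0.5 × 1.21 × 0.76² = 0.349 mA, giving V_DS = V_DD − I_D R_D = 11.6 − 0.349 × 95.5 = -21.8 V.
But -21.8 V < V_ov = 0.76 V, so the device is actually in triode.
In triode I_D = k_n[V_ov V_DS − ½ V_DS²] and I_D = (V_DD − V_DS)/R_D. Equating: 57.8 V_DS² − 88.82 V_DS + 11.6 = 0, giving V_DS = 0.144 V (the root below V_ov).
I_D = (11.6 − 0.144) / 95.5 = 0.12 mA.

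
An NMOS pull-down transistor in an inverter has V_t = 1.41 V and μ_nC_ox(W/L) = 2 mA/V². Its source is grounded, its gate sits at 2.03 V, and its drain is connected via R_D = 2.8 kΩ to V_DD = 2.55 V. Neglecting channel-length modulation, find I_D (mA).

I_D = 0.384 mA

V_GS = V_G = 2.03 V, so V_ov = 2.03 − 1.41 = 0.62 V.
Assume saturation: I_D = ½ k_n V_ov² = 0.5 × 2 × 0.62² = 0.384 mA, giving V_DS = V_DD − I_D R_D = 2.55 − 0.384 × 2.8 = 1.47 V.
V_DS = 1.47 V ≥ V_ov = 0.62 V, confirming saturation.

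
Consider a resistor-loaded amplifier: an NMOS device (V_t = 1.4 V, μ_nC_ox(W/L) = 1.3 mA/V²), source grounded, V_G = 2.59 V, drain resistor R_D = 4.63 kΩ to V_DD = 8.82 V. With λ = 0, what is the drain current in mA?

I_D = 0.920 mA

V_GS = V_G = 2.59 V, so V_ov = 2.59 − 1.4 = 1.19 V.
Assume saturation: I_D = ½ k_n V_ov² = 0.5 × 1.3 × 1.19² = 0.92 mA, giving V_DS = V_DD − I_D R_D = 8.82 − 0.92 × 4.63 = 4.56 V.
V_DS = 4.56 V ≥ V_ov = 1.19 V, confirming saturation.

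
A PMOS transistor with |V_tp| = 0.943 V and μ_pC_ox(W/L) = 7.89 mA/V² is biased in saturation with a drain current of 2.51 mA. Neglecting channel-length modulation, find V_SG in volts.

V_SG = 1.74 V

In saturation I_D = ½ k_p (V_SG − |V_tp|)², so V_SG − |V_tp| = √(2 I_D / k_p) = √(2 × 2.51 / 7.89) = 0.798 V.
V_SG = 0.943 + 0.798 = 1.74 V.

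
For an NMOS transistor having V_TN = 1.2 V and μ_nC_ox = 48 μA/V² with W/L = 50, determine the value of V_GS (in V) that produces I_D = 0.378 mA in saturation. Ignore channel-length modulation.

V_GS = 1.76 V

k_n = μ_nC_ox · (W/L) = 2.4 mA/V².
In saturation I_D = ½ k_n (V_GS − V_TN)², so V_GS − V_TN = √(2 I_D / k_n) = √(2 × 0.378 / 2.4) = 0.561 V.
V_GS = 1.2 + 0.561 = 1.76 V.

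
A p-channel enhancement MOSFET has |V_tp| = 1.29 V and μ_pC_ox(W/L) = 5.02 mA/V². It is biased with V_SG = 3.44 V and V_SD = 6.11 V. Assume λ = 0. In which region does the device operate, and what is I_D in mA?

V_ov = V_SG − |V_tp| = 3.44 − 1.29 = 2.15 V.
Since V_SD = 6.11 V ≥ V_ov = 2.15 V, the device is in saturation.
I_D = ½ k_p V_ov² = 0.5 × 5.02 × 2.15² = 11.6 mA.

Saturation; I_D = 11.6 mA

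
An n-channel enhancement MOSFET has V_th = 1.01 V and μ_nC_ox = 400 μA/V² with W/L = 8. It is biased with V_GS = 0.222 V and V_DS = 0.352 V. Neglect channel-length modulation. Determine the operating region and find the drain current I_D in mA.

V_GS = 0.222 V < V_th = 1.01 V, so the transistor is in cutoff.

Cutoff; I_D = 0 mA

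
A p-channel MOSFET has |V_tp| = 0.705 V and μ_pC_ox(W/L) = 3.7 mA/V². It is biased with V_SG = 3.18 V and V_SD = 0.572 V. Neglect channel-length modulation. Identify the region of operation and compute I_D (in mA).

V_ov = V_SG − |V_tp| = 3.18 − 0.705 = 2.48 V.
Since V_SD = 0.572 V < V_ov = 2.48 V, the device is in the triode region.
I_D = k_p [V_ov · V_SD − ½ V_SD²] = 3.7 × [2.48 × 0.572 − 0.5 × 0.572²] = 4.63 mA.

Triode; I_D = 4.63 mA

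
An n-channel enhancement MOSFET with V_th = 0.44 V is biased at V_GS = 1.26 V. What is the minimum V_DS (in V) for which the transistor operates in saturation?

V_DS,sat = 0.820 V

The boundary between triode and saturation is V_DS = V_GS − V_th = V_ov.
V_ov = 1.26 − 0.44 = 0.82 V.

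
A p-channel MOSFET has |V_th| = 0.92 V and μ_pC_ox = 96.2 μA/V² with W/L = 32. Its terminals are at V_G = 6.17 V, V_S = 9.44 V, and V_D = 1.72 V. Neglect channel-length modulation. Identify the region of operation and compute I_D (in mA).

Saturation; I_D = 8.50 mA

V_SG = V_S − V_G = 9.44 − 6.17 = 3.27 V; V_SD = V_S − V_D = 9.44 − 1.72 = 7.72 V.
k_p = μ_pC_ox · (W/L) = 3.078 mA/V².
V_ov = V_SG − |V_th| = 3.27 − 0.92 = 2.35 V.
Since V_SD = 7.72 V ≥ V_ov = 2.35 V, the device is in saturation.
I_D = ½ k_p V_ov² = 0.5 × 3.078 × 2.35² = 8.5 mA.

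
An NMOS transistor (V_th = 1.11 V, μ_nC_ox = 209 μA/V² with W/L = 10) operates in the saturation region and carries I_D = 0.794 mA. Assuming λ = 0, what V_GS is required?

V_GS = 1.98 V

k_n = μ_nC_ox · (W/L) = 2.09 mA/V².
In saturation I_D = ½ k_n (V_GS − V_th)², so V_GS − V_th = √(2 I_D / k_n) = √(2 × 0.794 / 2.09) = 0.872 V.
V_GS = 1.11 + 0.872 = 1.98 V.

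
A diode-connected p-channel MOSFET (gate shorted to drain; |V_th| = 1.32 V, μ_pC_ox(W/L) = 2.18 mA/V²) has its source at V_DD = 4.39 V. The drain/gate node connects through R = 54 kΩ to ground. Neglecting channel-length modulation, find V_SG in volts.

V_SG = 1.54 V

With gate tied to drain, V_SG = V_SD ≥ V_SG − |V_th|, so the device is in saturation.
KCL at the drain: ½ k_p (V_SG − |V_th|)² = (V_DD − V_SG)/R.
Let x = V_SG − 1.32. Then 58.9 x² + x − 3.07 = 0, giving x = 0.22 V (positive root), so V_SG = 1.54 V.
I_D = (V_DD − V_SG)/R = (4.39 − 1.54) / 54 = 0.0528 mA.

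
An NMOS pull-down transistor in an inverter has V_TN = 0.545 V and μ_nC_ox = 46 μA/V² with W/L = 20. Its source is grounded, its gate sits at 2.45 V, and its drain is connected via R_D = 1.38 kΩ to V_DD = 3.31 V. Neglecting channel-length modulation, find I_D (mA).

I_D = 1.48 mA

V_GS = V_G = 2.45 V, so V_ov = 2.45 − 0.545 = 1.91 V.
k_n = μ_nC_ox · (W/L) = 0.92 mA/V².
Assume saturation: I_D = ½ k_n V_ov² = 0.5 × 0.92 × 1.91² = 1.67 mA, giving V_DS = V_DD − I_D R_D = 3.31 − 1.67 × 1.38 = 1.01 V.
But 1.01 V < V_ov = 1.91 V, so the device is actually in triode.
In triode I_D = k_n[V_ov V_DS − ½ V_DS²] and I_D = (V_DD − V_DS)/R_D. Equating: 0.635 V_DS² − 3.419 V_DS + 3.31 = 0, giving V_DS = 1.27 V (the root below V_ov).
I_D = (3.31 − 1.27) / 1.38 = 1.48 mA.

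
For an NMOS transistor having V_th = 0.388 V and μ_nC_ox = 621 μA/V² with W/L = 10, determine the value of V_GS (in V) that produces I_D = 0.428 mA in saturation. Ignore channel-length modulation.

k_n = μ_nC_ox · (W/L) = 6.21 mA/V².
In saturation I_D = ½ k_n (V_GS − V_th)², so V_GS − V_th = √(2 I_D / k_n) = √(2 × 0.428 / 6.21) = 0.371 V.
V_GS = 0.388 + 0.371 = 0.759 V.

V_GS = 0.759 V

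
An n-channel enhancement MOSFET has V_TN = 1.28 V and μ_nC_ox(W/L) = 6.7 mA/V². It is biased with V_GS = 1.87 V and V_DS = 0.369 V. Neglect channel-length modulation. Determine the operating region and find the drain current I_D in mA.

Triode; I_D = 1.00 mA

V_ov = V_GS − V_TN = 1.87 − 1.28 = 0.59 V.
Since V_DS = 0.369 V < V_ov = 0.59 V, the device is in the triode region.
I_D = k_n [V_ov · V_DS − ½ V_DS²] = 6.7 × [0.59 × 0.369 − 0.5 × 0.369²] = 1 mA.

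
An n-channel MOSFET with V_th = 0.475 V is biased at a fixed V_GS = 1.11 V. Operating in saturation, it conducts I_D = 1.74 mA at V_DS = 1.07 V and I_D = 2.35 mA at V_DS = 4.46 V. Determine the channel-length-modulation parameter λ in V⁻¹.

λ = 0.116 V⁻¹

With V_GS fixed, I_D ∝ (1 + λ V_DS) in saturation, so I_D2/I_D1 = (1 + λ V_DS2)/(1 + λ V_DS1).
2.35/1.74 = 1.351 = (1 + 4.46 λ)/(1 + 1.07 λ).
Solving: λ (I_D1 V_DS2 − I_D2 V_DS1) = I_D2 − I_D1, so λ = (2.35 − 1.74) / (1.74 × 4.46 − 2.35 × 1.07) = 0.61 / 5.25 = 0.116 V⁻¹.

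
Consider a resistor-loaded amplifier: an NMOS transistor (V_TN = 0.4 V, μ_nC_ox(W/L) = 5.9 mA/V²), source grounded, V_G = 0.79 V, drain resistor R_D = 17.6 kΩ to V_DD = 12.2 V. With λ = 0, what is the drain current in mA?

V_GS = V_G = 0.79 V, so V_ov = 0.79 − 0.4 = 0.39 V.
Assume saturation: I_D = ½ k_n V_ov² = 0.5 × 5.9 × 0.39² = 0.449 mA, giving V_DS = V_DD − I_D R_D = 12.2 − 0.449 × 17.6 = 4.3 V.
V_DS = 4.3 V ≥ V_ov = 0.39 V, confirming saturation.

I_D = 0.449 mA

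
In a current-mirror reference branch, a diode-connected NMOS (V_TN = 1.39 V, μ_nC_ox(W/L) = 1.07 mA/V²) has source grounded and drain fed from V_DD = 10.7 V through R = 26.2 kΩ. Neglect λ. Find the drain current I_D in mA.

I_D = 0.326 mA

With gate tied to drain, V_GS = V_DS ≥ V_GS − V_TN, so the device is in saturation.
KCL at the drain: ½ k_n (V_GS − V_TN)² = (V_DD − V_GS)/R.
Let x = V_GS − 1.39. Then 14 x² + x − 9.31 = 0, giving x = 0.78 V (positive root), so V_GS = 2.17 V.
I_D = (V_DD − V_GS)/R = (10.7 − 2.17) / 26.2 = 0.326 mA.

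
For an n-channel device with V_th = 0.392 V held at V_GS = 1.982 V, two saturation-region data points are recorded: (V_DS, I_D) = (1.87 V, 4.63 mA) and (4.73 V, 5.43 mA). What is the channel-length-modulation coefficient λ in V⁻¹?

With V_GS fixed, I_D ∝ (1 + λ V_DS) in saturation, so I_D2/I_D1 = (1 + λ V_DS2)/(1 + λ V_DS1).
5.43/4.63 = 1.173 = (1 + 4.73 λ)/(1 + 1.87 λ).
Solving: λ (I_D1 V_DS2 − I_D2 V_DS1) = I_D2 − I_D1, so λ = (5.43 − 4.63) / (4.63 × 4.73 − 5.43 × 1.87) = 0.8 / 11.7 = 0.0681 V⁻¹.

λ = 0.0681 V⁻¹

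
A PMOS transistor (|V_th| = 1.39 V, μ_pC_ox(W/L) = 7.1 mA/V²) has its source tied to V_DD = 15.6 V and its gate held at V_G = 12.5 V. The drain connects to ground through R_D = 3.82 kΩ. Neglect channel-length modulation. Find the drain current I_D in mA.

I_D = 3.99 mA

V_SG = V_DD − V_G = 15.6 − 12.5 = 3.1 V, so V_ov = 3.1 − 1.39 = 1.71 V.
Assume saturation: I_D = ½ k_p V_ov² = 0.5 × 7.1 × 1.71² = 10.4 mA, giving V_SD = V_DD − I_D R_D = 15.6 − 10.4 × 3.82 = -24.1 V.
But -24.1 V < V_ov = 1.71 V, so the device is actually in triode.
In triode I_D = k_p[V_ov V_SD − ½ V_SD²] and I_D = (V_DD − V_SD)/R_D. Equating: 13.6 V_SD² − 47.38 V_SD + 15.6 = 0, giving V_SD = 0.368 V (the root below V_ov).
I_D = (15.6 − 0.368) / 3.82 = 3.99 mA.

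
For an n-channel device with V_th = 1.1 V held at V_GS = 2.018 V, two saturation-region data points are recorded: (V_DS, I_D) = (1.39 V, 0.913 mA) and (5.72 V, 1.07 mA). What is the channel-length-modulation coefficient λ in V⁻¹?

λ = 0.0420 V⁻¹

With V_GS fixed, I_D ∝ (1 + λ V_DS) in saturation, so I_D2/I_D1 = (1 + λ V_DS2)/(1 + λ V_DS1).
1.07/0.913 = 1.172 = (1 + 5.72 λ)/(1 + 1.39 λ).
Solving: λ (I_D1 V_DS2 − I_D2 V_DS1) = I_D2 − I_D1, so λ = (1.07 − 0.913) / (0.913 × 5.72 − 1.07 × 1.39) = 0.157 / 3.74 = 0.042 V⁻¹.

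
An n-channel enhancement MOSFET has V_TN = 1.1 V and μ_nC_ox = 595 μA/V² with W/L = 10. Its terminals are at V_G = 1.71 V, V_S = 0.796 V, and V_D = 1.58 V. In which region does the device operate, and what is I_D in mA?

V_GS = V_G − V_S = 1.71 − 0.796 = 0.914 V; V_DS = V_D − V_S = 1.58 − 0.796 = 0.784 V.
V_GS = 0.914 V < V_TN = 1.1 V, so the transistor is in cutoff.

Cutoff; I_D = 0 mA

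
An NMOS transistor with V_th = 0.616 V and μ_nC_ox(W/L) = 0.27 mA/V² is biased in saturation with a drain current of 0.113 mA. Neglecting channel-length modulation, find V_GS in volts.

V_GS = 1.53 V

In saturation I_D = ½ k_n (V_GS − V_th)², so V_GS − V_th = √(2 I_D / k_n) = √(2 × 0.113 / 0.27) = 0.915 V.
V_GS = 0.616 + 0.915 = 1.53 V.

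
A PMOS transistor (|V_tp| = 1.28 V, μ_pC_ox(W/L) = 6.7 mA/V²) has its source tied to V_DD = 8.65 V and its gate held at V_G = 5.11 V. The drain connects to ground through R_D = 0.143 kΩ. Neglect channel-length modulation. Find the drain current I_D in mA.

I_D = 17.1 mA

V_SG = V_DD − V_G = 8.65 − 5.11 = 3.54 V, so V_ov = 3.54 − 1.28 = 2.26 V.
Assume saturation: I_D = ½ k_p V_ov² = 0.5 × 6.7 × 2.26² = 17.1 mA, giving V_SD = V_DD − I_D R_D = 8.65 − 17.1 × 0.143 = 6.2 V.
V_SD = 6.2 V ≥ V_ov = 2.26 V, confirming saturation.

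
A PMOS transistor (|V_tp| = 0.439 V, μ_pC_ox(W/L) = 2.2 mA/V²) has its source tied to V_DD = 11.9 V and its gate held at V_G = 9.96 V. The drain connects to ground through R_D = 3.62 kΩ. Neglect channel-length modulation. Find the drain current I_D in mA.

I_D = 2.48 mA

V_SG = V_DD − V_G = 11.9 − 9.96 = 1.94 V, so V_ov = 1.94 − 0.439 = 1.5 V.
Assume saturation: I_D = ½ k_p V_ov² = 0.5 × 2.2 × 1.5² = 2.48 mA, giving V_SD = V_DD − I_D R_D = 11.9 − 2.48 × 3.62 = 2.93 V.
V_SD = 2.93 V ≥ V_ov = 1.5 V, confirming saturation.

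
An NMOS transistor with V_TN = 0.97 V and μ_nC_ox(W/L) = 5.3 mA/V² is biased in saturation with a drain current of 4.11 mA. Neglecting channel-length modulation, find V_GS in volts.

V_GS = 2.22 V

In saturation I_D = ½ k_n (V_GS − V_TN)², so V_GS − V_TN = √(2 I_D / k_n) = √(2 × 4.11 / 5.3) = 1.25 V.
V_GS = 0.97 + 1.25 = 2.22 V.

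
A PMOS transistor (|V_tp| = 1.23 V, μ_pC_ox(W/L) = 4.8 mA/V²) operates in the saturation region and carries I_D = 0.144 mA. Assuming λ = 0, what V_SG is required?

V_SG = 1.47 V

In saturation I_D = ½ k_p (V_SG − |V_tp|)², so V_SG − |V_tp| = √(2 I_D / k_p) = √(2 × 0.144 / 4.8) = 0.245 V.
V_SG = 1.23 + 0.245 = 1.47 V.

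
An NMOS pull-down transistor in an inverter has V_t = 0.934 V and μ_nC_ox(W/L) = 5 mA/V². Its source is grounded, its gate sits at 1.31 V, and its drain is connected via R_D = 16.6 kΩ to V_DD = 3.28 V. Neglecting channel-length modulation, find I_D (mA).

V_GS = V_G = 1.31 V, so V_ov = 1.31 − 0.934 = 0.376 V.
Assume saturation: I_D = ½ k_n V_ov² = 0.5 × 5 × 0.376² = 0.353 mA, giving V_DS = V_DD − I_D R_D = 3.28 − 0.353 × 16.6 = -2.59 V.
But -2.59 V < V_ov = 0.376 V, so the device is actually in triode.
In triode I_D = k_n[V_ov V_DS − ½ V_DS²] and I_D = (V_DD − V_DS)/R_D. Equating: 41.5 V_DS² − 32.21 V_DS + 3.28 = 0, giving V_DS = 0.121 V (the root below V_ov).
I_D = (3.28 − 0.121) / 16.6 = 0.19 mA.

I_D = 0.190 mA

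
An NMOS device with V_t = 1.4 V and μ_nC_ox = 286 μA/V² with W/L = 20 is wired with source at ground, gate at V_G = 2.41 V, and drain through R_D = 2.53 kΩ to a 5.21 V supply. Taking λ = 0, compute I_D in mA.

I_D = 1.90 mA

V_GS = V_G = 2.41 V, so V_ov = 2.41 − 1.4 = 1.01 V.
k_n = μ_nC_ox · (W/L) = 5.72 mA/V².
Assume saturation: I_D = ½ k_n V_ov² = 0.5 × 5.72 × 1.01² = 2.92 mA, giving V_DS = V_DD − I_D R_D = 5.21 − 2.92 × 2.53 = -2.17 V.
But -2.17 V < V_ov = 1.01 V, so the device is actually in triode.
In triode I_D = k_n[V_ov V_DS − ½ V_DS²] and I_D = (V_DD − V_DS)/R_D. Equating: 7.24 V_DS² − 15.62 V_DS + 5.21 = 0, giving V_DS = 0.412 V (the root below V_ov).
I_D = (5.21 − 0.412) / 2.53 = 1.9 mA.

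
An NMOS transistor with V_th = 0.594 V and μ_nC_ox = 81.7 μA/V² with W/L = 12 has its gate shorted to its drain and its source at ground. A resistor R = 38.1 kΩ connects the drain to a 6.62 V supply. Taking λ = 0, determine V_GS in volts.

With gate tied to drain, V_GS = V_DS ≥ V_GS − V_th, so the device is in saturation.
k_n = μ_nC_ox · (W/L) = 0.9804 mA/V².
KCL at the drain: ½ k_n (V_GS − V_th)² = (V_DD − V_GS)/R.
Let x = V_GS − 0.594. Then 18.7 x² + x − 6.026 = 0, giving x = 0.542 V (positive root), so V_GS = 1.14 V.
I_D = (V_DD − V_GS)/R = (6.62 − 1.14) / 38.1 = 0.144 mA.

V_GS = 1.14 V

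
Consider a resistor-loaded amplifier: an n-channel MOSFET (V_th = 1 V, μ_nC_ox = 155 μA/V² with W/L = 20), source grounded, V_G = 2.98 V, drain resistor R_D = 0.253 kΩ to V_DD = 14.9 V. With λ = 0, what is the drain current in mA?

V_GS = V_G = 2.98 V, so V_ov = 2.98 − 1 = 1.98 V.
k_n = μ_nC_ox · (W/L) = 3.1 mA/V².
Assume saturation: I_D = ½ k_n V_ov² = 0.5 × 3.1 × 1.98² = 6.08 mA, giving V_DS = V_DD − I_D R_D = 14.9 − 6.08 × 0.253 = 13.4 V.
V_DS = 13.4 V ≥ V_ov = 1.98 V, confirming saturation.

I_D = 6.08 mA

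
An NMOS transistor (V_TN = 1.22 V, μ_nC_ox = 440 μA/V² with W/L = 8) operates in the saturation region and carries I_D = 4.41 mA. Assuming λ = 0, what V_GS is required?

k_n = μ_nC_ox · (W/L) = 3.52 mA/V².
In saturation I_D = ½ k_n (V_GS − V_TN)², so V_GS − V_TN = √(2 I_D / k_n) = √(2 × 4.41 / 3.52) = 1.58 V.
V_GS = 1.22 + 1.58 = 2.8 V.

V_GS = 2.80 V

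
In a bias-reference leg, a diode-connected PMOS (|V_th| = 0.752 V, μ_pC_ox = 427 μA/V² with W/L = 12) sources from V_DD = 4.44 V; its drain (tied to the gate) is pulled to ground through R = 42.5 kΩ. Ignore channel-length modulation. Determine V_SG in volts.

V_SG = 0.932 V

With gate tied to drain, V_SG = V_SD ≥ V_SG − |V_th|, so the device is in saturation.
k_p = μ_pC_ox · (W/L) = 5.124 mA/V².
KCL at the drain: ½ k_p (V_SG − |V_th|)² = (V_DD − V_SG)/R.
Let x = V_SG − 0.752. Then 109 x² + x − 3.688 = 0, giving x = 0.18 V (positive root), so V_SG = 0.932 V.
I_D = (V_DD − V_SG)/R = (4.44 − 0.932) / 42.5 = 0.0826 mA.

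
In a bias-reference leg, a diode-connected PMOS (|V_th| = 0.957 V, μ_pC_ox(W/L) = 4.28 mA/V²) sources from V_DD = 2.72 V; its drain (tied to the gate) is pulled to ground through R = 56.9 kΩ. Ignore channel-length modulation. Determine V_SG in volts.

With gate tied to drain, V_SG = V_SD ≥ V_SG − |V_th|, so the device is in saturation.
KCL at the drain: ½ k_p (V_SG − |V_th|)² = (V_DD − V_SG)/R.
Let x = V_SG − 0.957. Then 122 x² + x − 1.763 = 0, giving x = 0.116 V (positive root), so V_SG = 1.07 V.
I_D = (V_DD − V_SG)/R = (2.72 − 1.07) / 56.9 = 0.0289 mA.

V_SG = 1.07 V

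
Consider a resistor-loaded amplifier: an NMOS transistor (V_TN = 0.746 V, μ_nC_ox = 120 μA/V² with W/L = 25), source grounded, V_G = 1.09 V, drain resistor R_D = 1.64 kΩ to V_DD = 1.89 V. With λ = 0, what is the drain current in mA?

V_GS = V_G = 1.09 V, so V_ov = 1.09 − 0.746 = 0.344 V.
k_n = μ_nC_ox · (W/L) = 3 mA/V².
Assume saturation: I_D = ½ k_n V_ov² = 0.5 × 3 × 0.344² = 0.178 mA, giving V_DS = V_DD − I_D R_D = 1.89 − 0.178 × 1.64 = 1.6 V.
V_DS = 1.6 V ≥ V_ov = 0.344 V, confirming saturation.

I_D = 0.178 mA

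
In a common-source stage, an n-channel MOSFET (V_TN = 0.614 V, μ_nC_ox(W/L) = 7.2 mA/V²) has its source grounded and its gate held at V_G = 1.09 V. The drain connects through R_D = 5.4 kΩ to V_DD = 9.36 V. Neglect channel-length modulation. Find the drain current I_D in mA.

V_GS = V_G = 1.09 V, so V_ov = 1.09 − 0.614 = 0.476 V.
Assume saturation: I_D = ½ k_n V_ov² = 0.5 × 7.2 × 0.476² = 0.816 mA, giving V_DS = V_DD − I_D R_D = 9.36 − 0.816 × 5.4 = 4.96 V.
V_DS = 4.96 V ≥ V_ov = 0.476 V, confirming saturation.

I_D = 0.816 mA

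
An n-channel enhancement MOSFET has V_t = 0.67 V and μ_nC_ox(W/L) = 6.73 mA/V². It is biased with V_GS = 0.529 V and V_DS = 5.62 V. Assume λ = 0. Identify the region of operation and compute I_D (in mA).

Cutoff; I_D = 0 mA

V_GS = 0.529 V < V_t = 0.67 V, so the transistor is in cutoff.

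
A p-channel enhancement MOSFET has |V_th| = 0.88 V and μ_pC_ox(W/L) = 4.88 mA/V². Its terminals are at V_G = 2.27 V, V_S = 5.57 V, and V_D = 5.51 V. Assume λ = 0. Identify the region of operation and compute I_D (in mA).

V_SG = V_S − V_G = 5.57 − 2.27 = 3.3 V; V_SD = V_S − V_D = 5.57 − 5.51 = 0.06 V.
V_ov = V_SG − |V_th| = 3.3 − 0.88 = 2.42 V.
Since V_SD = 0.06 V < V_ov = 2.42 V, the device is in the triode region.
I_D = k_p [V_ov · V_SD − ½ V_SD²] = 4.88 × [2.42 × 0.06 − 0.5 × 0.06²] = 0.7 mA.

Triode; I_D = 0.700 mA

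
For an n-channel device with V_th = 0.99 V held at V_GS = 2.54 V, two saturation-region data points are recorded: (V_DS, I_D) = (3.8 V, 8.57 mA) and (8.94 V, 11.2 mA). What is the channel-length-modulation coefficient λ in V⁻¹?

With V_GS fixed, I_D ∝ (1 + λ V_DS) in saturation, so I_D2/I_D1 = (1 + λ V_DS2)/(1 + λ V_DS1).
11.2/8.57 = 1.307 = (1 + 8.94 λ)/(1 + 3.8 λ).
Solving: λ (I_D1 V_DS2 − I_D2 V_DS1) = I_D2 − I_D1, so λ = (11.2 − 8.57) / (8.57 × 8.94 − 11.2 × 3.8) = 2.63 / 34.1 = 0.0772 V⁻¹.

λ = 0.0772 V⁻¹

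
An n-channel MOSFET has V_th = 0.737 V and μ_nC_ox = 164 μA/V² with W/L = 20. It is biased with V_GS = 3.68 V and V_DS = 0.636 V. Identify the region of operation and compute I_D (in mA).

k_n = μ_nC_ox · (W/L) = 3.28 mA/V².
V_ov = V_GS − V_th = 3.68 − 0.737 = 2.94 V.
Since V_DS = 0.636 V < V_ov = 2.94 V, the device is in the triode region.
I_D = k_n [V_ov · V_DS − ½ V_DS²] = 3.28 × [2.94 × 0.636 − 0.5 × 0.636²] = 5.48 mA.

Triode; I_D = 5.48 mA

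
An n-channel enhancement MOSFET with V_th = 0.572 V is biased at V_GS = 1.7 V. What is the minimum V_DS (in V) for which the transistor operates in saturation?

V_DS,sat = 1.13 V

The boundary between triode and saturation is V_DS = V_GS − V_th = V_ov.
V_ov = 1.7 − 0.572 = 1.13 V.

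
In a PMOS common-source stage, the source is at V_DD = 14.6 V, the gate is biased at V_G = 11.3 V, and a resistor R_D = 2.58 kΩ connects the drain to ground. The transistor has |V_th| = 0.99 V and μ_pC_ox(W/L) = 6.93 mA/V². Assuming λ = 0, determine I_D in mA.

V_SG = V_DD − V_G = 14.6 − 11.3 = 3.3 V, so V_ov = 3.3 − 0.99 = 2.31 V.
Assume saturation: I_D = ½ k_p V_ov² = 0.5 × 6.93 × 2.31² = 18.5 mA, giving V_SD = V_DD − I_D R_D = 14.6 − 18.5 × 2.58 = -33.1 V.
But -33.1 V < V_ov = 2.31 V, so the device is actually in triode.
In triode I_D = k_p[V_ov V_SD − ½ V_SD²] and I_D = (V_DD − V_SD)/R_D. Equating: 8.94 V_SD² − 42.3 V_SD + 14.6 = 0, giving V_SD = 0.375 V (the root below V_ov).
I_D = (14.6 − 0.375) / 2.58 = 5.51 mA.

I_D = 5.51 mA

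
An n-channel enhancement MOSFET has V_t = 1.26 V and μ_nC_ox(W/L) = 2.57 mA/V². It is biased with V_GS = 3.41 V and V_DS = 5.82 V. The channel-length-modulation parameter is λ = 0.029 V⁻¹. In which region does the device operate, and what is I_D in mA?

Saturation; I_D = 6.94 mA

V_ov = V_GS − V_t = 3.41 − 1.26 = 2.15 V.
Since V_DS = 5.82 V ≥ V_ov = 2.15 V, the device is in saturation.
I_D = ½ k_n V_ov² (1 + λ V_DS) = 0.5 × 2.57 × 2.15² × (1 + 0.029 × 5.82) = 6.94 mA.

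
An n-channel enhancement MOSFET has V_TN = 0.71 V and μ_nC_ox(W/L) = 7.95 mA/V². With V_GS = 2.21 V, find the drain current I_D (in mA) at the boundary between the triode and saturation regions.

At the boundary V_DS = V_ov = V_GS − V_TN = 2.21 − 0.71 = 1.5 V.
I_D = ½ k_n V_ov² = 0.5 × 7.95 × 1.5² = 8.94 mA.

I_D = 8.94 mA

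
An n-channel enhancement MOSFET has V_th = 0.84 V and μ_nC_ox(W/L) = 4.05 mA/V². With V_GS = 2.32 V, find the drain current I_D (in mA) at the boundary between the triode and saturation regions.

I_D = 4.44 mA

At the boundary V_DS = V_ov = V_GS − V_th = 2.32 − 0.84 = 1.48 V.
I_D = ½ k_n V_ov² = 0.5 × 4.05 × 1.48² = 4.44 mA.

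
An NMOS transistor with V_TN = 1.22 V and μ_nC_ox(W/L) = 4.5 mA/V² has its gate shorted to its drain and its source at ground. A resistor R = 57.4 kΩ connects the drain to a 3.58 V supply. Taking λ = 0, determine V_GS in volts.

V_GS = 1.35 V

With gate tied to drain, V_GS = V_DS ≥ V_GS − V_TN, so the device is in saturation.
KCL at the drain: ½ k_n (V_GS − V_TN)² = (V_DD − V_GS)/R.
Let x = V_GS − 1.22. Then 129 x² + x − 2.36 = 0, giving x = 0.131 V (positive root), so V_GS = 1.35 V.
I_D = (V_DD − V_GS)/R = (3.58 − 1.35) / 57.4 = 0.0388 mA.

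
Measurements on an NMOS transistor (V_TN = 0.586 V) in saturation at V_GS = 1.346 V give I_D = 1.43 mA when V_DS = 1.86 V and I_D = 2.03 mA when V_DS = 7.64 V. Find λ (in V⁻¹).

With V_GS fixed, I_D ∝ (1 + λ V_DS) in saturation, so I_D2/I_D1 = (1 + λ V_DS2)/(1 + λ V_DS1).
2.03/1.43 = 1.42 = (1 + 7.64 λ)/(1 + 1.86 λ).
Solving: λ (I_D1 V_DS2 − I_D2 V_DS1) = I_D2 − I_D1, so λ = (2.03 − 1.43) / (1.43 × 7.64 − 2.03 × 1.86) = 0.6 / 7.15 = 0.0839 V⁻¹.

λ = 0.0839 V⁻¹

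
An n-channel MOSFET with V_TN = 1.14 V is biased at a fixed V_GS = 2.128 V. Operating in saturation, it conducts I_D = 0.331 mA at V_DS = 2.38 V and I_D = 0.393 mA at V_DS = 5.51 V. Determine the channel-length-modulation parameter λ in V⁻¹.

λ = 0.0698 V⁻¹

With V_GS fixed, I_D ∝ (1 + λ V_DS) in saturation, so I_D2/I_D1 = (1 + λ V_DS2)/(1 + λ V_DS1).
0.393/0.331 = 1.187 = (1 + 5.51 λ)/(1 + 2.38 λ).
Solving: λ (I_D1 V_DS2 − I_D2 V_DS1) = I_D2 − I_D1, so λ = (0.393 − 0.331) / (0.331 × 5.51 − 0.393 × 2.38) = 0.062 / 0.888 = 0.0698 V⁻¹.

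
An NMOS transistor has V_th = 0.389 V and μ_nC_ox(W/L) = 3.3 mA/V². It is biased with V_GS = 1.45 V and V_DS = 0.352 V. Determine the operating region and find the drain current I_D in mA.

Triode; I_D = 1.03 mA

V_ov = V_GS − V_th = 1.45 − 0.389 = 1.06 V.
Since V_DS = 0.352 V < V_ov = 1.06 V, the device is in the triode region.
I_D = k_n [V_ov · V_DS − ½ V_DS²] = 3.3 × [1.06 × 0.352 − 0.5 × 0.352²] = 1.03 mA.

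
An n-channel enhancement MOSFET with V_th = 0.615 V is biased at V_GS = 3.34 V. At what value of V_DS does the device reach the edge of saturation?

V_DS,sat = 2.72 V

The boundary between triode and saturation is V_DS = V_GS − V_th = V_ov.
V_ov = 3.34 − 0.615 = 2.72 V.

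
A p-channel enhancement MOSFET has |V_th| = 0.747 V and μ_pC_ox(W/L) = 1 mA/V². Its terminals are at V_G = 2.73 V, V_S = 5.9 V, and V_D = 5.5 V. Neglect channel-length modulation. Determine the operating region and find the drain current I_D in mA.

V_SG = V_S − V_G = 5.9 − 2.73 = 3.17 V; V_SD = V_S − V_D = 5.9 − 5.5 = 0.4 V.
V_ov = V_SG − |V_th| = 3.17 − 0.747 = 2.42 V.
Since V_SD = 0.4 V < V_ov = 2.42 V, the device is in the triode region.
I_D = k_p [V_ov · V_SD − ½ V_SD²] = 1 × [2.42 × 0.4 − 0.5 × 0.4²] = 0.889 mA.

Triode; I_D = 0.889 mA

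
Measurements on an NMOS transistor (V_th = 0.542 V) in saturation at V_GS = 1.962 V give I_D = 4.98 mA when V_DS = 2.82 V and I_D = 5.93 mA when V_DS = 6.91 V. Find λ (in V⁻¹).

With V_GS fixed, I_D ∝ (1 + λ V_DS) in saturation, so I_D2/I_D1 = (1 + λ V_DS2)/(1 + λ V_DS1).
5.93/4.98 = 1.191 = (1 + 6.91 λ)/(1 + 2.82 λ).
Solving: λ (I_D1 V_DS2 − I_D2 V_DS1) = I_D2 − I_D1, so λ = (5.93 − 4.98) / (4.98 × 6.91 − 5.93 × 2.82) = 0.95 / 17.7 = 0.0537 V⁻¹.

λ = 0.0537 V⁻¹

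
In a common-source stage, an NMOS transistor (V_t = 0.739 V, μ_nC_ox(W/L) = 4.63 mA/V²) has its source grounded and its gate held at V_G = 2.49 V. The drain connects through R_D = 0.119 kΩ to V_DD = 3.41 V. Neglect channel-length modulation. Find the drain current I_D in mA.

I_D = 7.10 mA

V_GS = V_G = 2.49 V, so V_ov = 2.49 − 0.739 = 1.75 V.
Assume saturation: I_D = ½ k_n V_ov² = 0.5 × 4.63 × 1.75² = 7.1 mA, giving V_DS = V_DD − I_D R_D = 3.41 − 7.1 × 0.119 = 2.57 V.
V_DS = 2.57 V ≥ V_ov = 1.75 V, confirming saturation.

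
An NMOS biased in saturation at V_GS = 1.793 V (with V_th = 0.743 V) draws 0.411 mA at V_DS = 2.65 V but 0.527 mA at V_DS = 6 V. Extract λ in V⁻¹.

λ = 0.108 V⁻¹

With V_GS fixed, I_D ∝ (1 + λ V_DS) in saturation, so I_D2/I_D1 = (1 + λ V_DS2)/(1 + λ V_DS1).
0.527/0.411 = 1.282 = (1 + 6 λ)/(1 + 2.65 λ).
Solving: λ (I_D1 V_DS2 − I_D2 V_DS1) = I_D2 − I_D1, so λ = (0.527 − 0.411) / (0.411 × 6 − 0.527 × 2.65) = 0.116 / 1.07 = 0.108 V⁻¹.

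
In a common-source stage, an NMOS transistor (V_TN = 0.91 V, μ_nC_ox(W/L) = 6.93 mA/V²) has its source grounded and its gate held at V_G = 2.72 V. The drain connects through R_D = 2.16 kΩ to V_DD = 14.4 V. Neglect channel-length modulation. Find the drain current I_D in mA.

V_GS = V_G = 2.72 V, so V_ov = 2.72 − 0.91 = 1.81 V.
Assume saturation: I_D = ½ k_n V_ov² = 0.5 × 6.93 × 1.81² = 11.4 mA, giving V_DS = V_DD − I_D R_D = 14.4 − 11.4 × 2.16 = -10.1 V.
But -10.1 V < V_ov = 1.81 V, so the device is actually in triode.
In triode I_D = k_n[V_ov V_DS − ½ V_DS²] and I_D = (V_DD − V_DS)/R_D. Equating: 7.48 V_DS² − 28.09 V_DS + 14.4 = 0, giving V_DS = 0.613 V (the root below V_ov).
I_D = (14.4 − 0.613) / 2.16 = 6.38 mA.

I_D = 6.38 mA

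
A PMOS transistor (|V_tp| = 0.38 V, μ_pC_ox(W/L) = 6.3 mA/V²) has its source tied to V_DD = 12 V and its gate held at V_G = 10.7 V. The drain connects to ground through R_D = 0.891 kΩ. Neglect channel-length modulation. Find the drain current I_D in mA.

V_SG = V_DD − V_G = 12 − 10.7 = 1.3 V, so V_ov = 1.3 − 0.38 = 0.92 V.
Assume saturation: I_D = ½ k_p V_ov² = 0.5 × 6.3 × 0.92² = 2.67 mA, giving V_SD = V_DD − I_D R_D = 12 − 2.67 × 0.891 = 9.62 V.
V_SD = 9.62 V ≥ V_ov = 0.92 V, confirming saturation.

I_D = 2.67 mA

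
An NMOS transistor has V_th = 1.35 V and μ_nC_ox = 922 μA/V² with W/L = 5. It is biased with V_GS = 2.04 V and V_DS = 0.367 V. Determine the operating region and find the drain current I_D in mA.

k_n = μ_nC_ox · (W/L) = 4.61 mA/V².
V_ov = V_GS − V_th = 2.04 − 1.35 = 0.69 V.
Since V_DS = 0.367 V < V_ov = 0.69 V, the device is in the triode region.
I_D = k_n [V_ov · V_DS − ½ V_DS²] = 4.61 × [0.69 × 0.367 − 0.5 × 0.367²] = 0.857 mA.

Triode; I_D = 0.857 mA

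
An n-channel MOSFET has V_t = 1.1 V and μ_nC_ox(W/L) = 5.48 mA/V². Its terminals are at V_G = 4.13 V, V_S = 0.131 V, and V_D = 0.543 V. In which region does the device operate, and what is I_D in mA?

V_GS = V_G − V_S = 4.13 − 0.131 = 4 V; V_DS = V_D − V_S = 0.543 − 0.131 = 0.412 V.
V_ov = V_GS − V_t = 4 − 1.1 = 2.9 V.
Since V_DS = 0.412 V < V_ov = 2.9 V, the device is in the triode region.
I_D = k_n [V_ov · V_DS − ½ V_DS²] = 5.48 × [2.9 × 0.412 − 0.5 × 0.412²] = 6.08 mA.

Triode; I_D = 6.08 mA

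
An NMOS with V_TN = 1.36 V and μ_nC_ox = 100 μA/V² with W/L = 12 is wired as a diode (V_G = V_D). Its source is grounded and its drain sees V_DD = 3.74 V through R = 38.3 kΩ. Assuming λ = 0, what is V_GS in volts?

V_GS = 1.66 V

With gate tied to drain, V_GS = V_DS ≥ V_GS − V_TN, so the device is in saturation.
k_n = μ_nC_ox · (W/L) = 1.2 mA/V².
KCL at the drain: ½ k_n (V_GS − V_TN)² = (V_DD − V_GS)/R.
Let x = V_GS − 1.36. Then 23 x² + x − 2.38 = 0, giving x = 0.301 V (positive root), so V_GS = 1.66 V.
I_D = (V_DD − V_GS)/R = (3.74 − 1.66) / 38.3 = 0.0543 mA.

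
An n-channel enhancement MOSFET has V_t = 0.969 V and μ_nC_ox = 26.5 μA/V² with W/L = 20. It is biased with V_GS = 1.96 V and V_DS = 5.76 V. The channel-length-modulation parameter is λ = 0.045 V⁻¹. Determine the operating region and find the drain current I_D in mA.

Saturation; I_D = 0.328 mA

k_n = μ_nC_ox · (W/L) = 0.53 mA/V².
V_ov = V_GS − V_t = 1.96 − 0.969 = 0.991 V.
Since V_DS = 5.76 V ≥ V_ov = 0.991 V, the device is in saturation.
I_D = ½ k_n V_ov² (1 + λ V_DS) = 0.5 × 0.53 × 0.991² × (1 + 0.045 × 5.76) = 0.328 mA.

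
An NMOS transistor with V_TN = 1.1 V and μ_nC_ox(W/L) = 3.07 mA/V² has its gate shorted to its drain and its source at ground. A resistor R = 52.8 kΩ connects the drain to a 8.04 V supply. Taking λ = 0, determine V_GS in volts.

V_GS = 1.39 V

With gate tied to drain, V_GS = V_DS ≥ V_GS − V_TN, so the device is in saturation.
KCL at the drain: ½ k_n (V_GS − V_TN)² = (V_DD − V_GS)/R.
Let x = V_GS − 1.1. Then 81 x² + x − 6.94 = 0, giving x = 0.287 V (positive root), so V_GS = 1.39 V.
I_D = (V_DD − V_GS)/R = (8.04 − 1.39) / 52.8 = 0.126 mA.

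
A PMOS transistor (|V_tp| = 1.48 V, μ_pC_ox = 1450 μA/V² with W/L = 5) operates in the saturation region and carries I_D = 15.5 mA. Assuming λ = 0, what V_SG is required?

V_SG = 3.55 V

k_p = μ_pC_ox · (W/L) = 7.25 mA/V².
In saturation I_D = ½ k_p (V_SG − |V_tp|)², so V_SG − |V_tp| = √(2 I_D / k_p) = √(2 × 15.5 / 7.25) = 2.07 V.
V_SG = 1.48 + 2.07 = 3.55 V.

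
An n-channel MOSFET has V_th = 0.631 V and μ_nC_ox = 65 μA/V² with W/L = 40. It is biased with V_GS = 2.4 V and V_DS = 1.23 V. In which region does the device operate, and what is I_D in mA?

k_n = μ_nC_ox · (W/L) = 2.6 mA/V².
V_ov = V_GS − V_th = 2.4 − 0.631 = 1.77 V.
Since V_DS = 1.23 V < V_ov = 1.77 V, the device is in the triode region.
I_D = k_n [V_ov · V_DS − ½ V_DS²] = 2.6 × [1.77 × 1.23 − 0.5 × 1.23²] = 3.69 mA.

Triode; I_D = 3.69 mA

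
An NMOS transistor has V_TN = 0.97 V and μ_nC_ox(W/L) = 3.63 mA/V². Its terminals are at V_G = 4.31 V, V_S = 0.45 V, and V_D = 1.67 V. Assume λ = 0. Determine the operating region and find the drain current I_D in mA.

V_GS = V_G − V_S = 4.31 − 0.45 = 3.86 V; V_DS = V_D − V_S = 1.67 − 0.45 = 1.22 V.
V_ov = V_GS − V_TN = 3.86 − 0.97 = 2.89 V.
Since V_DS = 1.22 V < V_ov = 2.89 V, the device is in the triode region.
I_D = k_n [V_ov · V_DS − ½ V_DS²] = 3.63 × [2.89 × 1.22 − 0.5 × 1.22²] = 10.1 mA.

Triode; I_D = 10.1 mA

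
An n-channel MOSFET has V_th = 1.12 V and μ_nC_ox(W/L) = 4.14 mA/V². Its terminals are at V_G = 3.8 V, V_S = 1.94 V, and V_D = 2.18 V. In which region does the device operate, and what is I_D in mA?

Triode; I_D = 0.616 mA

V_GS = V_G − V_S = 3.8 − 1.94 = 1.86 V; V_DS = V_D − V_S = 2.18 − 1.94 = 0.24 V.
V_ov = V_GS − V_th = 1.86 − 1.12 = 0.74 V.
Since V_DS = 0.24 V < V_ov = 0.74 V, the device is in the triode region.
I_D = k_n [V_ov · V_DS − ½ V_DS²] = 4.14 × [0.74 × 0.24 − 0.5 × 0.24²] = 0.616 mA.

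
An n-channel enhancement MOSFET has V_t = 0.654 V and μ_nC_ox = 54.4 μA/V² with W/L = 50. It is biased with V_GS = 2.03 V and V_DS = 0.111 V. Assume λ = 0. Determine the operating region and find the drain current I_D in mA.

k_n = μ_nC_ox · (W/L) = 2.72 mA/V².
V_ov = V_GS − V_t = 2.03 − 0.654 = 1.38 V.
Since V_DS = 0.111 V < V_ov = 1.38 V, the device is in the triode region.
I_D = k_n [V_ov · V_DS − ½ V_DS²] = 2.72 × [1.38 × 0.111 − 0.5 × 0.111²] = 0.399 mA.

Triode; I_D = 0.399 mA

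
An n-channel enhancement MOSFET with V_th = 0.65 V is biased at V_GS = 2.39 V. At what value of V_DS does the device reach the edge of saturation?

The boundary between triode and saturation is V_DS = V_GS − V_th = V_ov.
V_ov = 2.39 − 0.65 = 1.74 V.

V_DS,sat = 1.74 V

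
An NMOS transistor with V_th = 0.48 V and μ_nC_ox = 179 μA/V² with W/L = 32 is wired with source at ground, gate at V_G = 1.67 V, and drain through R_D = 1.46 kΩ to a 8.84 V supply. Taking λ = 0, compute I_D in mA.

I_D = 4.06 mA

V_GS = V_G = 1.67 V, so V_ov = 1.67 − 0.48 = 1.19 V.
k_n = μ_nC_ox · (W/L) = 5.728 mA/V².
Assume saturation: I_D = ½ k_n V_ov² = 0.5 × 5.728 × 1.19² = 4.06 mA, giving V_DS = V_DD − I_D R_D = 8.84 − 4.06 × 1.46 = 2.92 V.
V_DS = 2.92 V ≥ V_ov = 1.19 V, confirming saturation.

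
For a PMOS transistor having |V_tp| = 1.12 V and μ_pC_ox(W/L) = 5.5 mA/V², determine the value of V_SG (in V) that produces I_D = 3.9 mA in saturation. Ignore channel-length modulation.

V_SG = 2.31 V

In saturation I_D = ½ k_p (V_SG − |V_tp|)², so V_SG − |V_tp| = √(2 I_D / k_p) = √(2 × 3.9 / 5.5) = 1.19 V.
V_SG = 1.12 + 1.19 = 2.31 V.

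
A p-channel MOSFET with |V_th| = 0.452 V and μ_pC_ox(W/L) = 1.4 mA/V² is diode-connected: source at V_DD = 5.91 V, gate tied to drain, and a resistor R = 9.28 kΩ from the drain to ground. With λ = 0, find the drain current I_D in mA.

With gate tied to drain, V_SG = V_SD ≥ V_SG − |V_th|, so the device is in saturation.
KCL at the drain: ½ k_p (V_SG − |V_th|)² = (V_DD − V_SG)/R.
Let x = V_SG − 0.452. Then 6.5 x² + x − 5.458 = 0, giving x = 0.843 V (positive root), so V_SG = 1.29 V.
I_D = (V_DD − V_SG)/R = (5.91 − 1.29) / 9.28 = 0.497 mA.

I_D = 0.497 mA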